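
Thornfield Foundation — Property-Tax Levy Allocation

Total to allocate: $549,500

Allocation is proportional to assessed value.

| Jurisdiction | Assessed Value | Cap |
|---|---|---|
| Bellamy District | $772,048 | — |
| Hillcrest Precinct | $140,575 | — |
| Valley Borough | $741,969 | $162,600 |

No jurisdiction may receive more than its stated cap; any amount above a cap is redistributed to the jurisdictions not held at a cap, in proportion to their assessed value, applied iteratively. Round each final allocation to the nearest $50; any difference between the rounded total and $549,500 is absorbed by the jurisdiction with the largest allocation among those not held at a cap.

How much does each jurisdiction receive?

Bellamy District: $327,300 | Hillcrest Precinct: $59,600 | Valley Borough: $162,600

Combined assessed value = 1,654,592.
Proportional shares (ignoring caps): Bellamy District 256,401.81; Hillcrest Precinct 46,685.81; Valley Borough 246,412.39.
Held at cap: Valley Borough ($162,600); remaining pool $386,900 reallocated over remaining assessed value 912,623.
Shares after redistribution: Bellamy District 327,304.23 → $327,300; Hillcrest Precinct 59,595.77 → $59,600.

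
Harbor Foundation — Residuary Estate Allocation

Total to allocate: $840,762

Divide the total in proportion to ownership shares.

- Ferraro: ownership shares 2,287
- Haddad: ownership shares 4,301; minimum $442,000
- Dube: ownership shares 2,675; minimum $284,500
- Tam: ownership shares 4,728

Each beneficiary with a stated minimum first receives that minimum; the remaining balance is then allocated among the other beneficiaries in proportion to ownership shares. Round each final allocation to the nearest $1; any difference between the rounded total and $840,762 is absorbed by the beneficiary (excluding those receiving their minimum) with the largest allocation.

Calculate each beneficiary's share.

Minimums first: Haddad $442,000; Dube $284,500. Residual $114,262.
Residual split over remaining ownership shares 7,015: Ferraro 37,251.20 → $37,251; Tam 77,010.80 → $77,011.

Ferraro: $37,251 | Haddad: $442,000 | Dube: $284,500 | Tam: $77,011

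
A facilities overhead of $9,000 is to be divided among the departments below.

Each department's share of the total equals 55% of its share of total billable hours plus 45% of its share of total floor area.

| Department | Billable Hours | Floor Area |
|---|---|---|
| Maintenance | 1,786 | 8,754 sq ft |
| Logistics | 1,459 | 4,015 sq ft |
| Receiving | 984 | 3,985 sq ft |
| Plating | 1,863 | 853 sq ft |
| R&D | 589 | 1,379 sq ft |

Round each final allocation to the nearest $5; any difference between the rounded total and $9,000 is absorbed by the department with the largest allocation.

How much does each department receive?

Maintenance: $3,195 | Logistics: $1,935 | Receiving: $1,580 | Plating: $1,560 | R&D: $730

Billable hours total 6,681; floor area total 18,986.
Combined weights (55% billable hours + 45% floor area): Maintenance 0.3545; Logistics 0.2153; Receiving 0.1755; Plating 0.1736; R&D 0.0812.
Pro-rata amounts: Maintenance 3,190.62; Logistics 1,937.44; Receiving 1,579.11; Plating 1,562.27; R&D 730.56.
At nearest $5: Maintenance $3,190; Logistics $1,935; Receiving $1,580; Plating $1,560; R&D $730. Sum = $8,995.
Difference $9,000 − $8,995 = +$5 applied to largest allocation (Maintenance): Maintenance becomes $3,195.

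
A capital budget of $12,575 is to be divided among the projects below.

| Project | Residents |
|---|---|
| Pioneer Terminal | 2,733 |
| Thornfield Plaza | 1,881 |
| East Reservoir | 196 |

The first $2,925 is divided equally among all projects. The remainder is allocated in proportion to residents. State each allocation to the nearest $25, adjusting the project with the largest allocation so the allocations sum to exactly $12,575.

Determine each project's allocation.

Pioneer Terminal: $6,450 | Thornfield Plaza: $4,750 | East Reservoir: $1,375

First tranche $2,925 split equally: $975 each.
Remainder $9,650 by residents (total 4,810): Pioneer Terminal 5,483.05 → $5,475; Thornfield Plaza 3,773.73 → $3,775; East Reservoir 393.22 → $400.
Totals: Pioneer Terminal $975 + $5,475 = $6,450; Thornfield Plaza $975 + $3,775 = $4,750; East Reservoir $975 + $400 = $1,375.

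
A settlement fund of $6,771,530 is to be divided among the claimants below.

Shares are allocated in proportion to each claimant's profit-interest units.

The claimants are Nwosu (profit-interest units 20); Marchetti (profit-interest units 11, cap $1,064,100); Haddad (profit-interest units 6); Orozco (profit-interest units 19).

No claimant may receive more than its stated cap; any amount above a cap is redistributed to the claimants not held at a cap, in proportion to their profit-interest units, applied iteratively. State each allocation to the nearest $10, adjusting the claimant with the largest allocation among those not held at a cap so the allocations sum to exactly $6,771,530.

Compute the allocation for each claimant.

Nwosu: $2,536,640 · Marchetti: $1,064,100 · Haddad: $760,990 · Orozco: $2,409,800

Sum of profit-interest units: 56.
Unconstrained shares: Nwosu 2,418,403.57; Marchetti 1,330,121.96; Haddad 725,521.07; Orozco 2,297,483.39.
Capped: Marchetti ($1,064,100); residual $5,707,430 reallocated over remaining profit-interest units 45.
Remaining shares: Nwosu 2,536,635.56 → $2,536,640; Haddad 760,990.67 → $760,990; Orozco 2,409,803.78 → $2,409,800.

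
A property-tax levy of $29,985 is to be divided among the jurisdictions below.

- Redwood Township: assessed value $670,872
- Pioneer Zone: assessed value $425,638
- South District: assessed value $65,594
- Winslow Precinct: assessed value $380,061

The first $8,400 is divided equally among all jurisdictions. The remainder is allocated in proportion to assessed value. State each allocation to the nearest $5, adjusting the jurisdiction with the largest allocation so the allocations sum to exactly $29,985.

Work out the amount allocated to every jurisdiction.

Redwood Township: $11,490; Pioneer Zone: $8,055; South District: $3,020; Winslow Precinct: $7,420

$8,400 shared equally gives $2,100 per jurisdiction.
Remainder $21,585 by assessed value (total 1,542,165): Redwood Township 9,389.90 → $9,390; Pioneer Zone 5,957.47 → $5,955; South District 918.09 → $920; Winslow Precinct 5,319.55 → $5,320.
Totals: Redwood Township $2,100 + $9,390 = $11,490; Pioneer Zone $2,100 + $5,955 = $8,055; South District $2,100 + $920 = $3,020; Winslow Precinct $2,100 + $5,320 = $7,420.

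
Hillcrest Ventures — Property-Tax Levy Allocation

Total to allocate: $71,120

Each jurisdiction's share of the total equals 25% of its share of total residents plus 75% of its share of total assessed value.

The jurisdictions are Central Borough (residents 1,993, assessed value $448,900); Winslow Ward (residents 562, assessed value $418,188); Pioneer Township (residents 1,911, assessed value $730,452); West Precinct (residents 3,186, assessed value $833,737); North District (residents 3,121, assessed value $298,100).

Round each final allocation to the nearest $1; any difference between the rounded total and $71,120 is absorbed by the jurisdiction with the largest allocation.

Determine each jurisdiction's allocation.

Central Borough: $12,062 · Winslow Ward: $9,100 · Pioneer Township: $17,429 · West Precinct: $21,552 · North District: $10,977

Residents total 10,773; assessed value total 2,729,377.
Composite weights (25% residents + 75% assessed value): Central Borough 0.1696; Winslow Ward 0.1280; Pioneer Township 0.2451; West Precinct 0.3030; North District 0.1543.
Raw shares: Central Borough 12,062.11; Winslow Ward 9,100.15; Pioneer Township 17,429.12; West Precinct 21,551.90; North District 10,976.71.
At nearest $1: Central Borough $12,062; Winslow Ward $9,100; Pioneer Township $17,429; West Precinct $21,552; North District $10,977. Sum = $71,120.
Rounded total matches; no reconciliation needed.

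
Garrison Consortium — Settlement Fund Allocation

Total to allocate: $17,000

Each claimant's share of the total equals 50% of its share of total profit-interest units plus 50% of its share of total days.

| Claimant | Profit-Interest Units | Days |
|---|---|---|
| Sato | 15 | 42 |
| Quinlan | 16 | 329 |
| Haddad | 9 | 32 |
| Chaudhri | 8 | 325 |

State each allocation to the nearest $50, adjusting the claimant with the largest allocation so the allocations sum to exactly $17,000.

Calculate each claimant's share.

Sato: $3,150; Quinlan: $6,700; Haddad: $1,950; Chaudhri: $5,200

Totals — profit-interest units 48, days 728.
Combined weights (50% profit-interest units + 50% days): Sato 0.1851; Quinlan 0.3926; Haddad 0.1157; Chaudhri 0.3065.
Unrounded shares: Sato 3,146.63; Quinlan 6,674.68; Haddad 1,967.38; Chaudhri 5,211.31.
Rounded to nearest $50: Sato $3,150; Quinlan $6,650; Haddad $1,950; Chaudhri $5,200. Sum = $16,950.
Difference $17,000 − $16,950 = +$50 applied to largest allocation (Quinlan): Quinlan becomes $6,700.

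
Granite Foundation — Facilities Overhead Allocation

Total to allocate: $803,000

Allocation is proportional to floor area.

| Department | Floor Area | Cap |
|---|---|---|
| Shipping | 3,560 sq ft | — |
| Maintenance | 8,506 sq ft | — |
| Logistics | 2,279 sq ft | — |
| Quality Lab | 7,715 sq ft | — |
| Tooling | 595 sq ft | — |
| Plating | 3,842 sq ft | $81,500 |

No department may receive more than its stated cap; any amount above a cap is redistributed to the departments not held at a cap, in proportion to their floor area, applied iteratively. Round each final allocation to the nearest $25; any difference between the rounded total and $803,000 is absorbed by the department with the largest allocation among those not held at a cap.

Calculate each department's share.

Shipping: $113,375; Maintenance: $270,900; Logistics: $72,575; Quality Lab: $245,700; Tooling: $18,950; Plating: $81,500

Total floor area = 26,497.
Proportional shares (ignoring caps): Shipping 107,886.93; Maintenance 257,777.03; Logistics 69,065.82; Quality Lab 233,805.53; Tooling 18,031.66; Plating 116,433.03.
Held at cap: Plating ($81,500); remaining pool $721,500 reallocated over remaining floor area 22,655.
Redistributed shares: Shipping 113,376.30 → $113,375; Maintenance 270,892.92 → $270,900; Logistics 72,579.94 → $72,575; Quality Lab 245,701.72 → $245,700; Tooling 18,949.13 → $18,950.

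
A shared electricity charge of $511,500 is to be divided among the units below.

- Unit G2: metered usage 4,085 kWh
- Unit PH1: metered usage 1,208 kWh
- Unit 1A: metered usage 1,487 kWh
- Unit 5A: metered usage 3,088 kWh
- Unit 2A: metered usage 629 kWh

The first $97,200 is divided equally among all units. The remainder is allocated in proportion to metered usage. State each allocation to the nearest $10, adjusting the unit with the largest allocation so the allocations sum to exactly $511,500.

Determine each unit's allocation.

Unit G2: $180,660; Unit PH1: $67,120; Unit 1A: $78,130; Unit 5A: $141,320; Unit 2A: $44,270

First tranche $97,200 split equally: $19,440 each.
Remainder $414,300 by metered usage (total 10,497): Unit G2 161,228.49 → $161,230; Unit PH1 47,677.85 → $47,680; Unit 1A 58,689.54 → $58,690; Unit 5A 121,878.48 → $121,880; Unit 2A 24,825.64 → $24,830.
Rounding difference −$10 on remainder applied to Unit G2.
Totals: Unit G2 $19,440 + $161,220 = $180,660; Unit PH1 $19,440 + $47,680 = $67,120; Unit 1A $19,440 + $58,690 = $78,130; Unit 5A $19,440 + $121,880 = $141,320; Unit 2A $19,440 + $24,830 = $44,270.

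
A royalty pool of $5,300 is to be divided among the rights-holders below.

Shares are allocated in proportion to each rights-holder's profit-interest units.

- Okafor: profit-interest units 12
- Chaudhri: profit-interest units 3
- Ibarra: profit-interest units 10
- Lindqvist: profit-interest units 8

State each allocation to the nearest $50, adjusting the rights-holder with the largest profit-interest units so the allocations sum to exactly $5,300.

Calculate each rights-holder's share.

Total profit-interest units = 12 + 3 + 10 + 8 = 33.
Pro-rata amounts: Okafor 1,927.27; Chaudhri 481.82; Ibarra 1,606.06; Lindqvist 1,284.85.
Rounded to nearest $50: Okafor $1,950; Chaudhri $500; Ibarra $1,600; Lindqvist $1,300. Sum = $5,350.
Difference $5,300 − $5,350 = −$50 applied to largest profit-interest units (Okafor): Okafor becomes $1,900.

Okafor: $1,900; Chaudhri: $500; Ibarra: $1,600; Lindqvist: $1,300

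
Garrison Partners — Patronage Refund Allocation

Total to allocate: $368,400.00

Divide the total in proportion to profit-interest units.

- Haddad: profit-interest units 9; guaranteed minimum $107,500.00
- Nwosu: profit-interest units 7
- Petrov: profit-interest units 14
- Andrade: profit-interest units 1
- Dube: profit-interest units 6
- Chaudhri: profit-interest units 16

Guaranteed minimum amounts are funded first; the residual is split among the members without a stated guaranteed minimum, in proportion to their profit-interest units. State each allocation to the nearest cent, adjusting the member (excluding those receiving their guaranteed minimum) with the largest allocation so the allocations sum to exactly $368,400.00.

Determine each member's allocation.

Haddad: $107,500.00 | Nwosu: $41,506.82 | Petrov: $83,013.64 | Andrade: $5,929.55 | Dube: $35,577.27 | Chaudhri: $94,872.72

Guaranteed amounts: Haddad $107,500.00. Residual $260,900.00.
Residual split over remaining profit-interest units 44: Nwosu 41,506.8182 → $41,506.82; Petrov 83,013.6364 → $83,013.64; Andrade 5,929.5455 → $5,929.55; Dube 35,577.2727 → $35,577.27; Chaudhri 94,872.7273 → $94,872.73.
Rounding difference −$0.01 applied to Chaudhri → $94,872.72.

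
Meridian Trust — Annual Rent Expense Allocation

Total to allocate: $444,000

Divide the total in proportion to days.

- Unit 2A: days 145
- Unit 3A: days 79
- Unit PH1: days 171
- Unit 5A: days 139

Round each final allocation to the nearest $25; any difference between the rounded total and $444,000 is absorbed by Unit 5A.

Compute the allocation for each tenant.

Sum of days: 534.
Unrounded shares: Unit 2A 145/534 × $444,000 = 120,561.80; Unit 3A 79/534 × $444,000 = 65,685.39; Unit PH1 171/534 × $444,000 = 142,179.78; Unit 5A 139/534 × $444,000 = 115,573.03.
At nearest $25: Unit 2A $120,550; Unit 3A $65,675; Unit PH1 $142,175; Unit 5A $115,575. Sum = $443,975.
Difference $444,000 − $443,975 = +$25 applied to Unit 5A: Unit 5A becomes $115,600.

Unit 2A: $120,550 | Unit 3A: $65,675 | Unit PH1: $142,175 | Unit 5A: $115,600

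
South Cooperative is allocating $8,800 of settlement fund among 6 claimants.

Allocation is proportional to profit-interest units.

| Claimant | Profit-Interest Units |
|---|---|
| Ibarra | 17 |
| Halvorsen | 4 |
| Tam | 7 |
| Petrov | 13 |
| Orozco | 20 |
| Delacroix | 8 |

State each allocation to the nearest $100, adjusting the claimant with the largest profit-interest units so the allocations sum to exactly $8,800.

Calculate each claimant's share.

Ibarra: $2,200 · Halvorsen: $500 · Tam: $900 · Petrov: $1,700 · Orozco: $2,500 · Delacroix: $1,000

Profit-interest units total: 69.
Proportional shares: Ibarra 17/69 × $8,800 = 2,168.12; Halvorsen 4/69 × $8,800 = 510.14; Tam 7/69 × $8,800 = 892.75; Petrov 13/69 × $8,800 = 1,657.97; Orozco 20/69 × $8,800 = 2,550.72; Delacroix 8/69 × $8,800 = 1,020.29.
Rounded to nearest $100: Ibarra $2,200; Halvorsen $500; Tam $900; Petrov $1,700; Orozco $2,600; Delacroix $1,000. Sum = $8,900.
Difference $8,800 − $8,900 = −$100 applied to largest profit-interest units (Orozco): Orozco becomes $2,500.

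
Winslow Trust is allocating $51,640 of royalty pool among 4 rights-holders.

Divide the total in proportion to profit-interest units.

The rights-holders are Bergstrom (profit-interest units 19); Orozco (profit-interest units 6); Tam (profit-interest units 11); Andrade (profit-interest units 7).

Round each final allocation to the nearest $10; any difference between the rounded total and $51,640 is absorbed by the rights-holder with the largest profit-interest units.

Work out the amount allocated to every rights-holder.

Profit-interest units total: 43.
Pro-rata amounts: Bergstrom 19/43 × $51,640 = 22,817.67; Orozco 6/43 × $51,640 = 7,205.58; Tam 11/43 × $51,640 = 13,210.23; Andrade 7/43 × $51,640 = 8,406.51.
After rounding ($10): Bergstrom $22,820; Orozco $7,210; Tam $13,210; Andrade $8,410. Sum = $51,650.
Difference $51,640 − $51,650 = −$10 applied to largest profit-interest units (Bergstrom): Bergstrom becomes $22,810.

Bergstrom: $22,810 · Orozco: $7,210 · Tam: $13,210 · Andrade: $8,410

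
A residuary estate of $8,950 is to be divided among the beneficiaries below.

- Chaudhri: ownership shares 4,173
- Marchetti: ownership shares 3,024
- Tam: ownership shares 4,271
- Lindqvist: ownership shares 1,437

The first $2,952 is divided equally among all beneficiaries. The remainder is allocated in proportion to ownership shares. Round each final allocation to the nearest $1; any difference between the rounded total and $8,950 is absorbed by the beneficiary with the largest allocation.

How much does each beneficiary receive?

Chaudhri: $2,678; Marchetti: $2,143; Tam: $2,723; Lindqvist: $1,406

Equal tier: $2,952 ÷ 4 = $738 apiece.
Remainder $5,998 by ownership shares (total 12,905): Chaudhri 1,939.53 → $1,940; Marchetti 1,405.498 → $1,405; Tam 1,985.08 → $1,985; Lindqvist 667.89 → $668.
Totals: Chaudhri $738 + $1,940 = $2,678; Marchetti $738 + $1,405 = $2,143; Tam $738 + $1,985 = $2,723; Lindqvist $738 + $668 = $1,406.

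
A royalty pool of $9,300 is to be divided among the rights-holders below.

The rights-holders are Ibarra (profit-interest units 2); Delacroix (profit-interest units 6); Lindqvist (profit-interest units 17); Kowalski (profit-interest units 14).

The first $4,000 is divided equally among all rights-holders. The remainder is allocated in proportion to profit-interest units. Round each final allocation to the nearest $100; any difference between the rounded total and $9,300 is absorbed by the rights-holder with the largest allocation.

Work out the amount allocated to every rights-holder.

Ibarra: $1,300 · Delacroix: $1,800 · Lindqvist: $3,300 · Kowalski: $2,900

$4,000 shared equally gives $1,000 per rights-holder.
Remainder $5,300 by profit-interest units (total 39): Ibarra 271.79 → $300; Delacroix 815.38 → $800; Lindqvist 2,310.26 → $2,300; Kowalski 1,902.56 → $1,900.
Totals: Ibarra $1,000 + $300 = $1,300; Delacroix $1,000 + $800 = $1,800; Lindqvist $1,000 + $2,300 = $3,300; Kowalski $1,000 + $1,900 = $2,900.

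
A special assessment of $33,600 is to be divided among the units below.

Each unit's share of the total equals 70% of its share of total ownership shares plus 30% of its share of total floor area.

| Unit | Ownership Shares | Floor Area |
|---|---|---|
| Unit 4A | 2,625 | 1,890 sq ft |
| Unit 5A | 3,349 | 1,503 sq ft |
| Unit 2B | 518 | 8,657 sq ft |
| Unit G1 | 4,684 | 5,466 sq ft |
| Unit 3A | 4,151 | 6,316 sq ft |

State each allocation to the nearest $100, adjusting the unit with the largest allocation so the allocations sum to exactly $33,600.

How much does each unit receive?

Totals — ownership shares 15,327, floor area 23,832.
Blended shares (70% ownership shares + 30% floor area): Unit 4A 0.1437; Unit 5A 0.1719; Unit 2B 0.1326; Unit G1 0.2827; Unit 3A 0.2691.
Unrounded shares: Unit 4A 4,827.58; Unit 5A 5,774.91; Unit 2B 4,456.47; Unit G1 9,499.72; Unit 3A 9,041.32.
After rounding ($100): Unit 4A $4,800; Unit 5A $5,800; Unit 2B $4,500; Unit G1 $9,500; Unit 3A $9,000. Sum = $33,600.
No rounding difference to absorb.

Unit 4A: $4,800 · Unit 5A: $5,800 · Unit 2B: $4,500 · Unit G1: $9,500 · Unit 3A: $9,000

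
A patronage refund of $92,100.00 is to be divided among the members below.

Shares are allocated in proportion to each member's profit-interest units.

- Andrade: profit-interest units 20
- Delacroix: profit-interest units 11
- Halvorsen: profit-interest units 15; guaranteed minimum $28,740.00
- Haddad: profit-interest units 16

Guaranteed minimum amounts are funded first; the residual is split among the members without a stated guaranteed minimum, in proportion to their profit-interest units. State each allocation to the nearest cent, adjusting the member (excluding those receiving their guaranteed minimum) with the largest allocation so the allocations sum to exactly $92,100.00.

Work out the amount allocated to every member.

Fund the minimums — Halvorsen $28,740.00. Balance $63,360.00.
Balance split over remaining profit-interest units 47: Andrade 26,961.7021 → $26,961.70; Delacroix 14,828.9362 → $14,828.94; Haddad 21,569.3617 → $21,569.36.

Andrade: $26,961.70; Delacroix: $14,828.94; Halvorsen: $28,740.00; Haddad: $21,569.36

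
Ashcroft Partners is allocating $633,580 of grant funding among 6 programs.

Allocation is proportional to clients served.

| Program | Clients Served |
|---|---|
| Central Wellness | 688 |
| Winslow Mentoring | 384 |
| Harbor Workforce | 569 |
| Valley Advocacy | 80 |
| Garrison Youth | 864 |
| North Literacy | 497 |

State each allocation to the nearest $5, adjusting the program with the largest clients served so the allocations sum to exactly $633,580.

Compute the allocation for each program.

Sum of clients served: 3,082.
Proportional shares: Central Wellness 688/3,082 × $633,580 = 141,435.12; Winslow Mentoring 384/3,082 × $633,580 = 78,940.53; Harbor Workforce 569/3,082 × $633,580 = 116,971.78; Valley Advocacy 80/3,082 × $633,580 = 16,445.94; Garrison Youth 864/3,082 × $633,580 = 177,616.20; North Literacy 497/3,082 × $633,580 = 102,170.43.
After rounding ($5): Central Wellness $141,435; Winslow Mentoring $78,940; Harbor Workforce $116,970; Valley Advocacy $16,445; Garrison Youth $177,615; North Literacy $102,170. Sum = $633,575.
Difference $633,580 − $633,575 = +$5 applied to largest clients served (Garrison Youth): Garrison Youth becomes $177,620.

Central Wellness: $141,435 | Winslow Mentoring: $78,940 | Harbor Workforce: $116,970 | Valley Advocacy: $16,445 | Garrison Youth: $177,620 | North Literacy: $102,170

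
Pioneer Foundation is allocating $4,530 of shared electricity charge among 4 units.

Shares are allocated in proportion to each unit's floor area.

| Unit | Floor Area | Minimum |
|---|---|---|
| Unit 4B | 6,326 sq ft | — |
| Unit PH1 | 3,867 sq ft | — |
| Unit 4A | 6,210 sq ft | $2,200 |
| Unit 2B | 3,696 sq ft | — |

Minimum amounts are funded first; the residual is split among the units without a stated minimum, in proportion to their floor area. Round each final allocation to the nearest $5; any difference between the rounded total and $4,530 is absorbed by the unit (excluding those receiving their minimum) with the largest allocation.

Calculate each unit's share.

Unit 4B: $1,060; Unit PH1: $650; Unit 4A: $2,200; Unit 2B: $620

Minimums first: Unit 4A $2,200. Balance $2,330.
Balance split over remaining floor area 13,889: Unit 4B 1,061.24 → $1,060; Unit PH1 648.72 → $650; Unit 2B 620.04 → $620.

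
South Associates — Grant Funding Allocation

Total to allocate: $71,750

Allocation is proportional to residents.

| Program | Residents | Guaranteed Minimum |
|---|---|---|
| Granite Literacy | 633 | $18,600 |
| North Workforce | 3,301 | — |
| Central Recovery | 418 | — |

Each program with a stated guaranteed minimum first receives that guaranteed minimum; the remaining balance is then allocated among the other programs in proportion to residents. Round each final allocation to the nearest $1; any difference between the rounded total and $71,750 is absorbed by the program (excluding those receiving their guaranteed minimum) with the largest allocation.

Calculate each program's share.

Granite Literacy: $18,600 | North Workforce: $47,176 | Central Recovery: $5,974

Fund the minimums — Granite Literacy $18,600. Remaining pool $53,150.
Remaining pool split over remaining residents 3,719: North Workforce 47,176.16 → $47,176; Central Recovery 5,973.84 → $5,974.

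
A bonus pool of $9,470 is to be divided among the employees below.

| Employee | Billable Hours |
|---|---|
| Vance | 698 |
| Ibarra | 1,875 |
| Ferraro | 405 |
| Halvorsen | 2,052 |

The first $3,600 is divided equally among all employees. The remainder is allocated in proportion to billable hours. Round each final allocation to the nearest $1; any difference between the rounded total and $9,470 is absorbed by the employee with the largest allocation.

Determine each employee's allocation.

First tranche $3,600 split equally: $900 each.
Remainder $5,870 by billable hours (total 5,030): Vance 814.56 → $815; Ibarra 2,188.12 → $2,188; Ferraro 472.63 → $473; Halvorsen 2,394.68 → $2,395.
Rounding difference −$1 on remainder applied to Halvorsen.
Totals: Vance $900 + $815 = $1,715; Ibarra $900 + $2,188 = $3,088; Ferraro $900 + $473 = $1,373; Halvorsen $900 + $2,394 = $3,294.

Vance: $1,715; Ibarra: $3,088; Ferraro: $1,373; Halvorsen: $3,294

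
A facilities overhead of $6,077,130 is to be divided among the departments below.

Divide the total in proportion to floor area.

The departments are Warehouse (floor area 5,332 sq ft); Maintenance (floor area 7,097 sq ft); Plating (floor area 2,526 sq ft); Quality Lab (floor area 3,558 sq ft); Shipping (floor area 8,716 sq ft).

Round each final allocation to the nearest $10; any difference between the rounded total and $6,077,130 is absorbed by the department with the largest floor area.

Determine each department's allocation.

Sum of floor area: 27,229.
Raw shares: Warehouse 5,332/27,229 × $6,077,130 = 1,190,027.44; Maintenance 7,097/27,229 × $6,077,130 = 1,583,950.63; Plating 2,526/27,229 × $6,077,130 = 563,767.69; Quality Lab 3,558/27,229 × $6,077,130 = 794,095.58; Shipping 8,716/27,229 × $6,077,130 = 1,945,288.67.
After rounding ($10): Warehouse $1,190,030; Maintenance $1,583,950; Plating $563,770; Quality Lab $794,100; Shipping $1,945,290. Sum = $6,077,140.
Difference $6,077,130 − $6,077,140 = −$10 applied to largest floor area (Shipping): Shipping becomes $1,945,280.

Warehouse: $1,190,030; Maintenance: $1,583,950; Plating: $563,770; Quality Lab: $794,100; Shipping: $1,945,280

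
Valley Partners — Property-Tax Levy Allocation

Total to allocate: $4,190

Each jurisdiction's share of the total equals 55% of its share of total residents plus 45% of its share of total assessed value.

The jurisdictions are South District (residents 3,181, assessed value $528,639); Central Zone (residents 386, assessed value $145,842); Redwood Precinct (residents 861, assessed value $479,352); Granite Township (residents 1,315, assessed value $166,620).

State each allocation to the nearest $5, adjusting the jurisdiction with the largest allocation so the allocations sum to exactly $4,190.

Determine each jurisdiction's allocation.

Residents total 5,743; assessed value total 1,320,453.
Blended shares (55% residents + 45% assessed value): South District 0.4848; Central Zone 0.0867; Redwood Precinct 0.2458; Granite Township 0.1827.
Proportional shares: South District 2,031.30; Central Zone 363.14; Redwood Precinct 1,029.97; Granite Township 765.59.
After rounding ($5): South District $2,030; Central Zone $365; Redwood Precinct $1,030; Granite Township $765. Sum = $4,190.
Rounded total matches; no reconciliation needed.

South District: $2,030 · Central Zone: $365 · Redwood Precinct: $1,030 · Granite Township: $765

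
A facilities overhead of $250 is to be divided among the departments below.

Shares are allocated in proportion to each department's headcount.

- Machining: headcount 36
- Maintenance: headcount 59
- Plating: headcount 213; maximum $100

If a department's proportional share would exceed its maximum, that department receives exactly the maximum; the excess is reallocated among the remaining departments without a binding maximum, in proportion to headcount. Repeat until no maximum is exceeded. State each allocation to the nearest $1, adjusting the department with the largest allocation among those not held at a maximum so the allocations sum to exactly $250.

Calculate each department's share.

Total headcount = 308.
Unconstrained shares: Machining 29.22; Maintenance 47.89; Plating 172.89.
Capped: Plating ($100); remaining pool $150 reallocated over remaining headcount 95.
Remaining shares: Machining 56.84 → $57; Maintenance 93.16 → $93.

Machining: $57; Maintenance: $93; Plating: $100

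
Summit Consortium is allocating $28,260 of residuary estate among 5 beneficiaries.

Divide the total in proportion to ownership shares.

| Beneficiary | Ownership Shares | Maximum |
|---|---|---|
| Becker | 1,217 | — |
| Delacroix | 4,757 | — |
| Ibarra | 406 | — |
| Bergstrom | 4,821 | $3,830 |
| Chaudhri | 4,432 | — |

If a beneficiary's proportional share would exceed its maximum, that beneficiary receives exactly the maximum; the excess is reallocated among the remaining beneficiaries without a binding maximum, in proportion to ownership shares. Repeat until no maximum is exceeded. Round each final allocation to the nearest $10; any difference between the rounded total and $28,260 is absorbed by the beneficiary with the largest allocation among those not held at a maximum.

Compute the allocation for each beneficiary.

Sum of ownership shares: 15,633.
Unconstrained shares: Becker 2,199.99; Delacroix 8,599.30; Ibarra 733.93; Bergstrom 8,714.99; Chaudhri 8,011.79.
Capped: Bergstrom ($3,830); residual $24,430 reallocated over remaining ownership shares 10,812.
Shares after redistribution: Becker 2,749.84 → $2,750; Delacroix 10,748.57 → $10,750; Ibarra 917.37 → $920; Chaudhri 10,014.22 → $10,010.

Becker: $2,750; Delacroix: $10,750; Ibarra: $920; Bergstrom: $3,830; Chaudhri: $10,010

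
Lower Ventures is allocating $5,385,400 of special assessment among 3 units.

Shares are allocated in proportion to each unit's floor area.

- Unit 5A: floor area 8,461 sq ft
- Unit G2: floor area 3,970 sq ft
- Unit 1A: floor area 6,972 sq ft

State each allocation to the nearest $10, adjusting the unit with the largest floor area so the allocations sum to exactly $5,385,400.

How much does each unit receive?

Unit 5A: $2,348,400; Unit G2: $1,101,890; Unit 1A: $1,935,110

Floor area total: 19,403.
Raw shares: Unit 5A 8,461/19,403 × $5,385,400 = 2,348,393.00; Unit G2 3,970/19,403 × $5,385,400 = 1,101,893.42; Unit 1A 6,972/19,403 × $5,385,400 = 1,935,113.58.
At nearest $10: Unit 5A $2,348,390; Unit G2 $1,101,890; Unit 1A $1,935,110. Sum = $5,385,390.
Difference $5,385,400 − $5,385,390 = +$10 applied to largest floor area (Unit 5A): Unit 5A becomes $2,348,400.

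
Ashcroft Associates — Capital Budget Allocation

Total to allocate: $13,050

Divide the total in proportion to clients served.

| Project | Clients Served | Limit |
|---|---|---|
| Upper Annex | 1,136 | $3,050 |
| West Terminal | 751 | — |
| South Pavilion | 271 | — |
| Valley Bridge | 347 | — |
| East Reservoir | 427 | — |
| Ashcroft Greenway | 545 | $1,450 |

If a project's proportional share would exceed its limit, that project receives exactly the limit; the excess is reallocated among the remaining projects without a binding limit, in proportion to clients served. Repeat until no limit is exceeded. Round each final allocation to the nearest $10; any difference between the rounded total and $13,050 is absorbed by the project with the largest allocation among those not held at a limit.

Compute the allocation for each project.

Upper Annex: $3,050; West Terminal: $3,580; South Pavilion: $1,290; Valley Bridge: $1,650; East Reservoir: $2,030; Ashcroft Greenway: $1,450

Total clients served = 3,477.
Unconstrained shares: Upper Annex 4,263.68; West Terminal 2,818.68; South Pavilion 1,017.13; Valley Bridge 1,302.37; East Reservoir 1,602.63; Ashcroft Greenway 2,045.51.
Held at cap: Upper Annex ($3,050), Ashcroft Greenway ($1,450); balance $8,550 reallocated over remaining clients served 1,796.
Shares after redistribution: West Terminal 3,575.19 → $3,580; South Pavilion 1,290.12 → $1,290; Valley Bridge 1,651.92 → $1,650; East Reservoir 2,032.77 → $2,030.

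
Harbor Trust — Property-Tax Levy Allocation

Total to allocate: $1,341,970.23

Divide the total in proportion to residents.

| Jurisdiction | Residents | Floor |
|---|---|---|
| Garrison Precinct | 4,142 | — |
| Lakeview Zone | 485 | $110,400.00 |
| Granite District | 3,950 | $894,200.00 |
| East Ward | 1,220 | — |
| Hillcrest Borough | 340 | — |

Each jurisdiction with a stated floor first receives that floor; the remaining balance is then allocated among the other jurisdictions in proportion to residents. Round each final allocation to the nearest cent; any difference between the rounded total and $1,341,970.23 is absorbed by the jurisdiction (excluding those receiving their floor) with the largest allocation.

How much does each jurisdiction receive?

Garrison Precinct: $245,069.71 · Lakeview Zone: $110,400.00 · Granite District: $894,200.00 · East Ward: $72,183.74 · Hillcrest Borough: $20,116.78

Guaranteed amounts: Lakeview Zone $110,400.00; Granite District $894,200.00. Balance $337,370.23.
Balance split over remaining residents 5,702: Garrison Precinct 245,069.7111 → $245,069.71; East Ward 72,183.7391 → $72,183.74; Hillcrest Borough 20,116.7798 → $20,116.78.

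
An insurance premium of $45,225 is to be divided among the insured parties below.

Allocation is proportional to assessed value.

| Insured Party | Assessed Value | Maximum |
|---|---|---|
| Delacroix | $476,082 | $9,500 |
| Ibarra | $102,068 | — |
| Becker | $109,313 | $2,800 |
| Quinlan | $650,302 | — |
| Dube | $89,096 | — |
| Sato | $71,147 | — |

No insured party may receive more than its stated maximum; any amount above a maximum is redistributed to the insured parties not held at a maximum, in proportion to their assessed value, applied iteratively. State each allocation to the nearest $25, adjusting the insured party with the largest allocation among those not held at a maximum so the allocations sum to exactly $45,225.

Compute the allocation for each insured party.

Total assessed value = 1,498,008.
Proportional shares (ignoring caps): Delacroix 14,372.96; Ibarra 3,081.44; Becker 3,300.17; Quinlan 19,632.68; Dube 2,689.82; Sato 2,147.93.
Cap binds for Delacroix ($9,500), Becker ($2,800); residual $32,925 reallocated over remaining assessed value 912,613.
Shares after redistribution: Ibarra 3,682.38 → $3,675; Quinlan 23,461.42 → $23,450; Dube 3,214.38 → $3,225; Sato 2,566.82 → $2,575.

Delacroix: $9,500 | Ibarra: $3,675 | Becker: $2,800 | Quinlan: $23,450 | Dube: $3,225 | Sato: $2,575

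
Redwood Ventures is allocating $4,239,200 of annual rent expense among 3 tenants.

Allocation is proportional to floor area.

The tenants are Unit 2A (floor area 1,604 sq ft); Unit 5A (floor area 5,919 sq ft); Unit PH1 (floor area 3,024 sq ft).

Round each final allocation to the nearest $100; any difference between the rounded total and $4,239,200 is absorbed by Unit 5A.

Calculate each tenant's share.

Unit 2A: $644,700 | Unit 5A: $2,379,100 | Unit PH1: $1,215,400

Floor area total: 10,547.
Unrounded shares: Unit 2A 1,604/10,547 × $4,239,200 = 644,702.46; Unit 5A 5,919/10,547 × $4,239,200 = 2,379,048.53; Unit PH1 3,024/10,547 × $4,239,200 = 1,215,449.02.
At nearest $100: Unit 2A $644,700; Unit 5A $2,379,000; Unit PH1 $1,215,400. Sum = $4,239,100.
Difference $4,239,200 − $4,239,100 = +$100 applied to Unit 5A: Unit 5A becomes $2,379,100.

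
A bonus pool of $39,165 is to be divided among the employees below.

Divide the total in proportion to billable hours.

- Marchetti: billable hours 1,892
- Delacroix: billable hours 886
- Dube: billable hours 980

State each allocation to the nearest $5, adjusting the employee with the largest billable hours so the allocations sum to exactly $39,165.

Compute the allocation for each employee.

Marchetti: $19,715; Delacroix: $9,235; Dube: $10,215

Total billable hours = 1,892 + 886 + 980 = 3,758.
Unrounded shares: Marchetti 19,717.98; Delacroix 9,233.69; Dube 10,213.33.
At nearest $5: Marchetti $19,720; Delacroix $9,235; Dube $10,215. Sum = $39,170.
Difference $39,165 − $39,170 = −$5 applied to largest billable hours (Marchetti): Marchetti becomes $19,715.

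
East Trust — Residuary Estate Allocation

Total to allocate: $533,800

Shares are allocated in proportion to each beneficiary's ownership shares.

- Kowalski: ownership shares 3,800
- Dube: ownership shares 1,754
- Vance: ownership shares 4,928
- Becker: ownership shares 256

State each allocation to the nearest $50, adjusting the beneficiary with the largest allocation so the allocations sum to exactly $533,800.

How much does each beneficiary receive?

Combined ownership shares = 10,738.
Raw shares: Kowalski 3,800/10,738 × $533,800 = 188,902.96; Dube 1,754/10,738 × $533,800 = 87,193.63; Vance 4,928/10,738 × $533,800 = 244,977.31; Becker 256/10,738 × $533,800 = 12,726.09.
Rounded to nearest $50: Kowalski $188,900; Dube $87,200; Vance $245,000; Becker $12,750. Sum = $533,850.
Difference $533,800 − $533,850 = −$50 applied to largest allocation (Vance): Vance becomes $244,950.

Kowalski: $188,900 | Dube: $87,200 | Vance: $244,950 | Becker: $12,750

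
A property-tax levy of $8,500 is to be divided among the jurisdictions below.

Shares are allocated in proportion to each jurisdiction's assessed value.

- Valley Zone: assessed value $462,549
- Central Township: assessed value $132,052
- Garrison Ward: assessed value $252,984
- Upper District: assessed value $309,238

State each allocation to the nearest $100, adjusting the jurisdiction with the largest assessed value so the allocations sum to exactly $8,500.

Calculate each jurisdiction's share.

Sum of assessed value: 1,156,823.
Unrounded shares: Valley Zone 462,549/1,156,823 × $8,500 = 3,398.68; Central Township 132,052/1,156,823 × $8,500 = 970.28; Garrison Ward 252,984/1,156,823 × $8,500 = 1,858.85; Upper District 309,238/1,156,823 × $8,500 = 2,272.19.
After rounding ($100): Valley Zone $3,400; Central Township $1,000; Garrison Ward $1,900; Upper District $2,300. Sum = $8,600.
Difference $8,500 − $8,600 = −$100 applied to largest assessed value (Valley Zone): Valley Zone becomes $3,300.

Valley Zone: $3,300; Central Township: $1,000; Garrison Ward: $1,900; Upper District: $2,300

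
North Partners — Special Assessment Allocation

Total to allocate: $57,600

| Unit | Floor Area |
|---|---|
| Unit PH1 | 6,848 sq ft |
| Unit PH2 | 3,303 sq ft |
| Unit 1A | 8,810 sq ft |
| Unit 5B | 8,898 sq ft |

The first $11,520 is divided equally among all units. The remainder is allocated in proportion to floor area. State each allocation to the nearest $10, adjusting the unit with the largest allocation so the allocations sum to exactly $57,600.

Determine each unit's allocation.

$11,520 shared equally gives $2,880 per unit.
Remainder $46,080 by floor area (total 27,859): Unit PH1 11,326.89 → $11,330; Unit PH2 5,463.31 → $5,460; Unit 1A 14,572.12 → $14,570; Unit 5B 14,717.68 → $14,720.
Totals: Unit PH1 $2,880 + $11,330 = $14,210; Unit PH2 $2,880 + $5,460 = $8,340; Unit 1A $2,880 + $14,570 = $17,450; Unit 5B $2,880 + $14,720 = $17,600.

Unit PH1: $14,210 | Unit PH2: $8,340 | Unit 1A: $17,450 | Unit 5B: $17,600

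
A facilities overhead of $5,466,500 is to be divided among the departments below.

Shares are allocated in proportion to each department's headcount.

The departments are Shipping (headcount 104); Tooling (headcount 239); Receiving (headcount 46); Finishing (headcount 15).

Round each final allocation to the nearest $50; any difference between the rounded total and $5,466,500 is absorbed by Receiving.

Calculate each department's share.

Shipping: $1,407,200; Tooling: $3,233,900; Receiving: $622,450; Finishing: $202,950

Combined headcount = 404.
Pro-rata amounts: Shipping 104/404 × $5,466,500 = 1,407,217.82; Tooling 239/404 × $5,466,500 = 3,233,894.80; Receiving 46/404 × $5,466,500 = 622,423.27; Finishing 15/404 × $5,466,500 = 202,964.11.
At nearest $50: Shipping $1,407,200; Tooling $3,233,900; Receiving $622,400; Finishing $202,950. Sum = $5,466,450.
Difference $5,466,500 − $5,466,450 = +$50 applied to Receiving: Receiving becomes $622,450.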